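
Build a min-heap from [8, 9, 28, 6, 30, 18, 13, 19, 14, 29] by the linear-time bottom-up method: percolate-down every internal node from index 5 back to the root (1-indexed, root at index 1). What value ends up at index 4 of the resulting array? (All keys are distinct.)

sift down from index 5:
  30 vs only child 29 at index 10, swap → [8, 9, 28, 6, 29, 18, 13, 19, 14, 30]
sift down from index 4: already satisfies heap property
sift down from index 3:
  28 vs smaller child 13 at index 7, swap → [8, 9, 13, 6, 29, 18, 28, 19, 14, 30]
sift down from index 2:
  9 vs smaller child 6 at index 4, swap → [8, 6, 13, 9, 29, 18, 28, 19, 14, 30]
sift down from index 1:
  8 vs smaller child 6 at index 2, swap → [6, 8, 13, 9, 29, 18, 28, 19, 14, 30]
resulting array: [6, 8, 13, 9, 29, 18, 28, 19, 14, 30]

9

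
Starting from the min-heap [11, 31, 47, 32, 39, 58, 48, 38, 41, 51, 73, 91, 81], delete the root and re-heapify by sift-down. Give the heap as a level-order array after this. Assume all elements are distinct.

[31, 32, 47, 38, 39, 58, 48, 81, 41, 51, 73, 91]

remove root 11; move last element 81 to root → [81, 31, 47, 32, 39, 58, 48, 38, 41, 51, 73, 91]
81 vs smaller child 31 at index 1, swap → [31, 81, 47, 32, 39, 58, 48, 38, 41, 51, 73, 91]
81 vs smaller child 32 at index 3, swap → [31, 32, 47, 81, 39, 58, 48, 38, 41, 51, 73, 91]
81 vs smaller child 38 at index 7, swap → [31, 32, 47, 38, 39, 58, 48, 81, 41, 51, 73, 91]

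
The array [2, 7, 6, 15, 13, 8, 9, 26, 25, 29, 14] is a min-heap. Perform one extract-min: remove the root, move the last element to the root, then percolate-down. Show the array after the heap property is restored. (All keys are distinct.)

remove root 2; move last element 14 to root → [14, 7, 6, 15, 13, 8, 9, 26, 25, 29]
14 vs smaller child 6 at index 2, swap → [6, 7, 14, 15, 13, 8, 9, 26, 25, 29]
14 vs smaller child 8 at index 5, swap → [6, 7, 8, 15, 13, 14, 9, 26, 25, 29]

[6, 7, 8, 15, 13, 14, 9, 26, 25, 29]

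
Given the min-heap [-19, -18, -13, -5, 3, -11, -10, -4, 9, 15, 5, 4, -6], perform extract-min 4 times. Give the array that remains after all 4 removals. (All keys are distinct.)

[-10, -6, 4, -5, 3, 15, 5, -4, 9]

extract-min #1 returns -19:
  remove root -19; move last element -6 to root → [-6, -18, -13, -5, 3, -11, -10, -4, 9, 15, 5, 4]
  -6 vs smaller child -18 at index 1, swap → [-18, -6, -13, -5, 3, -11, -10, -4, 9, 15, 5, 4]
extract-min #2 returns -18:
  remove root -18; move last element 4 to root → [4, -6, -13, -5, 3, -11, -10, -4, 9, 15, 5]
  4 vs smaller child -13 at index 2, swap → [-13, -6, 4, -5, 3, -11, -10, -4, 9, 15, 5]
  4 vs smaller child -11 at index 5, swap → [-13, -6, -11, -5, 3, 4, -10, -4, 9, 15, 5]
extract-min #3 returns -13:
  remove root -13; move last element 5 to root → [5, -6, -11, -5, 3, 4, -10, -4, 9, 15]
  5 vs smaller child -11 at index 2, swap → [-11, -6, 5, -5, 3, 4, -10, -4, 9, 15]
  5 vs smaller child -10 at index 6, swap → [-11, -6, -10, -5, 3, 4, 5, -4, 9, 15]
extract-min #4 returns -11:
  remove root -11; move last element 15 to root → [15, -6, -10, -5, 3, 4, 5, -4, 9]
  15 vs smaller child -10 at index 2, swap → [-10, -6, 15, -5, 3, 4, 5, -4, 9]
  15 vs smaller child 4 at index 5, swap → [-10, -6, 4, -5, 3, 15, 5, -4, 9]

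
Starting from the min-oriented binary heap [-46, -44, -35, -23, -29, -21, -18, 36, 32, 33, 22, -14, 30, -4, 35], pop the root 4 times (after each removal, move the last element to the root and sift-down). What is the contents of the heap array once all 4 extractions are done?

extract-min #1 returns -46:
  remove root -46; move last element 35 to root → [35, -44, -35, -23, -29, -21, -18, 36, 32, 33, 22, -14, 30, -4]
  35 vs smaller child -44 at index 1, swap → [-44, 35, -35, -23, -29, -21, -18, 36, 32, 33, 22, -14, 30, -4]
  35 vs smaller child -29 at index 4, swap → [-44, -29, -35, -23, 35, -21, -18, 36, 32, 33, 22, -14, 30, -4]
  35 vs smaller child 22 at index 10, swap → [-44, -29, -35, -23, 22, -21, -18, 36, 32, 33, 35, -14, 30, -4]
extract-min #2 returns -44:
  remove root -44; move last element -4 to root → [-4, -29, -35, -23, 22, -21, -18, 36, 32, 33, 35, -14, 30]
  -4 vs smaller child -35 at index 2, swap → [-35, -29, -4, -23, 22, -21, -18, 36, 32, 33, 35, -14, 30]
  -4 vs smaller child -21 at index 5, swap → [-35, -29, -21, -23, 22, -4, -18, 36, 32, 33, 35, -14, 30]
  -4 vs smaller child -14 at index 11, swap → [-35, -29, -21, -23, 22, -14, -18, 36, 32, 33, 35, -4, 30]
extract-min #3 returns -35:
  remove root -35; move last element 30 to root → [30, -29, -21, -23, 22, -14, -18, 36, 32, 33, 35, -4]
  30 vs smaller child -29 at index 1, swap → [-29, 30, -21, -23, 22, -14, -18, 36, 32, 33, 35, -4]
  30 vs smaller child -23 at index 3, swap → [-29, -23, -21, 30, 22, -14, -18, 36, 32, 33, 35, -4]
extract-min #4 returns -29:
  remove root -29; move last element -4 to root → [-4, -23, -21, 30, 22, -14, -18, 36, 32, 33, 35]
  -4 vs smaller child -23 at index 1, swap → [-23, -4, -21, 30, 22, -14, -18, 36, 32, 33, 35]

[-23, -4, -21, 30, 22, -14, -18, 36, 32, 33, 35]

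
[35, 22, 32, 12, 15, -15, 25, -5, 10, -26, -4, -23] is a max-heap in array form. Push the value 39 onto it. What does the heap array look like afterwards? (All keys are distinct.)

append 39 at index 12 → [35, 22, 32, 12, 15, -15, 25, -5, 10, -26, -4, -23, 39]
39 > parent -15 at index 5, swap → [35, 22, 32, 12, 15, 39, 25, -5, 10, -26, -4, -23, -15]
39 > parent 32 at index 2, swap → [35, 22, 39, 12, 15, 32, 25, -5, 10, -26, -4, -23, -15]
39 > parent 35 at index 0, swap → [39, 22, 35, 12, 15, 32, 25, -5, 10, -26, -4, -23, -15]

[39, 22, 35, 12, 15, 32, 25, -5, 10, -26, -4, -23, -15]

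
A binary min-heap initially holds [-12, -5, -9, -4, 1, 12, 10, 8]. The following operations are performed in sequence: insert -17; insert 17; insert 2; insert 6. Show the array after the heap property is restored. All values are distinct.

[-17, -12, -9, -5, 1, 6, 10, 8, -4, 17, 2, 12]

insert -17:
  append -17 at index 8 → [-12, -5, -9, -4, 1, 12, 10, 8, -17]
  -17 < parent -4 at index 3, swap → [-12, -5, -9, -17, 1, 12, 10, 8, -4]
  -17 < parent -5 at index 1, swap → [-12, -17, -9, -5, 1, 12, 10, 8, -4]
  -17 < parent -12 at index 0, swap → [-17, -12, -9, -5, 1, 12, 10, 8, -4]
insert 17:
  append 17 at index 9 → [-17, -12, -9, -5, 1, 12, 10, 8, -4, 17] (no swap needed)
insert 2:
  append 2 at index 10 → [-17, -12, -9, -5, 1, 12, 10, 8, -4, 17, 2] (no swap needed)
insert 6:
  append 6 at index 11 → [-17, -12, -9, -5, 1, 12, 10, 8, -4, 17, 2, 6]
  6 < parent 12 at index 5, swap → [-17, -12, -9, -5, 1, 6, 10, 8, -4, 17, 2, 12]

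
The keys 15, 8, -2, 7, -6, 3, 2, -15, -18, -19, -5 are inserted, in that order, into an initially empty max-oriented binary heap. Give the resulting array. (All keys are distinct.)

Insert 15:
  append 15 at index 0 → [15] (no swap needed)
Insert 8:
  append 8 at index 1 → [15, 8] (no swap needed)
Insert -2:
  append -2 at index 2 → [15, 8, -2] (no swap needed)
Insert 7:
  append 7 at index 3 → [15, 8, -2, 7] (no swap needed)
Insert -6:
  append -6 at index 4 → [15, 8, -2, 7, -6] (no swap needed)
Insert 3:
  append 3 at index 5 → [15, 8, -2, 7, -6, 3]
  3 > parent -2 at index 2, swap → [15, 8, 3, 7, -6, -2]
Insert 2:
  append 2 at index 6 → [15, 8, 3, 7, -6, -2, 2] (no swap needed)
Insert -15:
  append -15 at index 7 → [15, 8, 3, 7, -6, -2, 2, -15] (no swap needed)
Insert -18:
  append -18 at index 8 → [15, 8, 3, 7, -6, -2, 2, -15, -18] (no swap needed)
Insert -19:
  append -19 at index 9 → [15, 8, 3, 7, -6, -2, 2, -15, -18, -19] (no swap needed)
Insert -5:
  append -5 at index 10 → [15, 8, 3, 7, -6, -2, 2, -15, -18, -19, -5]
  -5 > parent -6 at index 4, swap → [15, 8, 3, 7, -5, -2, 2, -15, -18, -19, -6]

[15, 8, 3, 7, -5, -2, 2, -15, -18, -19, -6]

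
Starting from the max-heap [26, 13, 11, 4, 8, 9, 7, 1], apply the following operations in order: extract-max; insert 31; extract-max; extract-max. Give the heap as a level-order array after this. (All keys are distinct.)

[11, 8, 9, 4, 1, 7]

extract-max → returns 26:
  remove root 26; move last element 1 to root → [1, 13, 11, 4, 8, 9, 7]
  1 vs larger child 13 at index 1, swap → [13, 1, 11, 4, 8, 9, 7]
  1 vs larger child 8 at index 4, swap → [13, 8, 11, 4, 1, 9, 7]
insert 31:
  append 31 at index 7 → [13, 8, 11, 4, 1, 9, 7, 31]
  31 > parent 4 at index 3, swap → [13, 8, 11, 31, 1, 9, 7, 4]
  31 > parent 8 at index 1, swap → [13, 31, 11, 8, 1, 9, 7, 4]
  31 > parent 13 at index 0, swap → [31, 13, 11, 8, 1, 9, 7, 4]
extract-max → returns 31:
  remove root 31; move last element 4 to root → [4, 13, 11, 8, 1, 9, 7]
  4 vs larger child 13 at index 1, swap → [13, 4, 11, 8, 1, 9, 7]
  4 vs larger child 8 at index 3, swap → [13, 8, 11, 4, 1, 9, 7]
extract-max → returns 13:
  remove root 13; move last element 7 to root → [7, 8, 11, 4, 1, 9]
  7 vs larger child 11 at index 2, swap → [11, 8, 7, 4, 1, 9]
  7 vs only child 9 at index 5, swap → [11, 8, 9, 4, 1, 7]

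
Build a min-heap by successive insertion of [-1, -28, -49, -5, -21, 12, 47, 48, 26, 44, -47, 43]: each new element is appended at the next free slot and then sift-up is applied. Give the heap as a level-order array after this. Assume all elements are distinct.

[-49, -47, -28, -1, -21, 12, 47, 48, 26, 44, -5, 43]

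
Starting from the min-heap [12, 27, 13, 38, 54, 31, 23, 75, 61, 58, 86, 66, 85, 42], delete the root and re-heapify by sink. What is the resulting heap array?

[13, 27, 23, 38, 54, 31, 42, 75, 61, 58, 86, 66, 85]

remove root 12; move last element 42 to root → [42, 27, 13, 38, 54, 31, 23, 75, 61, 58, 86, 66, 85]
42 vs smaller child 13 at index 2, swap → [13, 27, 42, 38, 54, 31, 23, 75, 61, 58, 86, 66, 85]
42 vs smaller child 23 at index 6, swap → [13, 27, 23, 38, 54, 31, 42, 75, 61, 58, 86, 66, 85]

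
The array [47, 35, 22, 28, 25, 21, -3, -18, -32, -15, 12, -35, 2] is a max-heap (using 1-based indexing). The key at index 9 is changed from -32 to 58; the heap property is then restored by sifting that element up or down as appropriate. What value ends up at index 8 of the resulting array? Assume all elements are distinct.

-18

set index 9 from -32 to 58 → [47, 35, 22, 28, 25, 21, -3, -18, 58, -15, 12, -35, 2]
58 > parent 28 at index 4, swap → [47, 35, 22, 58, 25, 21, -3, -18, 28, -15, 12, -35, 2]
58 > parent 35 at index 2, swap → [47, 58, 22, 35, 25, 21, -3, -18, 28, -15, 12, -35, 2]
58 > parent 47 at index 1, swap → [58, 47, 22, 35, 25, 21, -3, -18, 28, -15, 12, -35, 2]
resulting array: [58, 47, 22, 35, 25, 21, -3, -18, 28, -15, 12, -35, 2]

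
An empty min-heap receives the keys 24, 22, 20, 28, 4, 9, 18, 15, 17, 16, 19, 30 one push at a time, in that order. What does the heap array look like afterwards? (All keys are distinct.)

[4, 15, 9, 17, 16, 22, 18, 28, 20, 24, 19, 30]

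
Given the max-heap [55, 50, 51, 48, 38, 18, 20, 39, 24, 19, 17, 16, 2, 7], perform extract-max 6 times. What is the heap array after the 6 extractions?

[24, 19, 20, 17, 16, 18, 7, 2]

extract-max #1 returns 55:
  remove root 55; move last element 7 to root → [7, 50, 51, 48, 38, 18, 20, 39, 24, 19, 17, 16, 2]
  7 vs larger child 51 at index 2, swap → [51, 50, 7, 48, 38, 18, 20, 39, 24, 19, 17, 16, 2]
  7 vs larger child 20 at index 6, swap → [51, 50, 20, 48, 38, 18, 7, 39, 24, 19, 17, 16, 2]
extract-max #2 returns 51:
  remove root 51; move last element 2 to root → [2, 50, 20, 48, 38, 18, 7, 39, 24, 19, 17, 16]
  2 vs larger child 50 at index 1, swap → [50, 2, 20, 48, 38, 18, 7, 39, 24, 19, 17, 16]
  2 vs larger child 48 at index 3, swap → [50, 48, 20, 2, 38, 18, 7, 39, 24, 19, 17, 16]
  2 vs larger child 39 at index 7, swap → [50, 48, 20, 39, 38, 18, 7, 2, 24, 19, 17, 16]
extract-max #3 returns 50:
  remove root 50; move last element 16 to root → [16, 48, 20, 39, 38, 18, 7, 2, 24, 19, 17]
  16 vs larger child 48 at index 1, swap → [48, 16, 20, 39, 38, 18, 7, 2, 24, 19, 17]
  16 vs larger child 39 at index 3, swap → [48, 39, 20, 16, 38, 18, 7, 2, 24, 19, 17]
  16 vs larger child 24 at index 8, swap → [48, 39, 20, 24, 38, 18, 7, 2, 16, 19, 17]
extract-max #4 returns 48:
  remove root 48; move last element 17 to root → [17, 39, 20, 24, 38, 18, 7, 2, 16, 19]
  17 vs larger child 39 at index 1, swap → [39, 17, 20, 24, 38, 18, 7, 2, 16, 19]
  17 vs larger child 38 at index 4, swap → [39, 38, 20, 24, 17, 18, 7, 2, 16, 19]
  17 vs only child 19 at index 9, swap → [39, 38, 20, 24, 19, 18, 7, 2, 16, 17]
extract-max #5 returns 39:
  remove root 39; move last element 17 to root → [17, 38, 20, 24, 19, 18, 7, 2, 16]
  17 vs larger child 38 at index 1, swap → [38, 17, 20, 24, 19, 18, 7, 2, 16]
  17 vs larger child 24 at index 3, swap → [38, 24, 20, 17, 19, 18, 7, 2, 16]
extract-max #6 returns 38:
  remove root 38; move last element 16 to root → [16, 24, 20, 17, 19, 18, 7, 2]
  16 vs larger child 24 at index 1, swap → [24, 16, 20, 17, 19, 18, 7, 2]
  16 vs larger child 19 at index 4, swap → [24, 19, 20, 17, 16, 18, 7, 2]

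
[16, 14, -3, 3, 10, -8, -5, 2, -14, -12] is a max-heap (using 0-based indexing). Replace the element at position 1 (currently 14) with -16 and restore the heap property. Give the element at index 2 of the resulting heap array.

-3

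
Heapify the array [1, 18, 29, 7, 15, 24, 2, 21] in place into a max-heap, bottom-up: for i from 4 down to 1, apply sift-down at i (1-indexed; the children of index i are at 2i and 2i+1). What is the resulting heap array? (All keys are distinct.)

[29, 21, 24, 18, 15, 1, 2, 7]

sift down from index 4:
  7 vs only child 21 at index 8, swap → [1, 18, 29, 21, 15, 24, 2, 7]
sift down from index 3: already satisfies heap property
sift down from index 2:
  18 vs larger child 21 at index 4, swap → [1, 21, 29, 18, 15, 24, 2, 7]
sift down from index 1:
  1 vs larger child 29 at index 3, swap → [29, 21, 1, 18, 15, 24, 2, 7]
  1 vs larger child 24 at index 6, swap → [29, 21, 24, 18, 15, 1, 2, 7]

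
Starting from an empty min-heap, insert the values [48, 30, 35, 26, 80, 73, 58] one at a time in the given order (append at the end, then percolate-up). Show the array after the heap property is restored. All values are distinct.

Insert 48:
  append 48 at index 0 → [48] (no swap needed)
Insert 30:
  append 30 at index 1 → [48, 30]
  30 < parent 48 at index 0, swap → [30, 48]
Insert 35:
  append 35 at index 2 → [30, 48, 35] (no swap needed)
Insert 26:
  append 26 at index 3 → [30, 48, 35, 26]
  26 < parent 48 at index 1, swap → [30, 26, 35, 48]
  26 < parent 30 at index 0, swap → [26, 30, 35, 48]
Insert 80:
  append 80 at index 4 → [26, 30, 35, 48, 80] (no swap needed)
Insert 73:
  append 73 at index 5 → [26, 30, 35, 48, 80, 73] (no swap needed)
Insert 58:
  append 58 at index 6 → [26, 30, 35, 48, 80, 73, 58] (no swap needed)

[26, 30, 35, 48, 80, 73, 58]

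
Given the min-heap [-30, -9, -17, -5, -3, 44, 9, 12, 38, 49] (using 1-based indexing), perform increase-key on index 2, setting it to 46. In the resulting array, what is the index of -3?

5

set index 2 from -9 to 46 → [-30, 46, -17, -5, -3, 44, 9, 12, 38, 49]
46 vs smaller child -5 at index 4, swap → [-30, -5, -17, 46, -3, 44, 9, 12, 38, 49]
46 vs smaller child 12 at index 8, swap → [-30, -5, -17, 12, -3, 44, 9, 46, 38, 49]
resulting array: [-30, -5, -17, 12, -3, 44, 9, 46, 38, 49]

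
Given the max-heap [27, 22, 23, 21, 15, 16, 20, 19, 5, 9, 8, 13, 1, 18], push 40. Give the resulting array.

append 40 at index 14 → [27, 22, 23, 21, 15, 16, 20, 19, 5, 9, 8, 13, 1, 18, 40]
40 > parent 20 at index 6, swap → [27, 22, 23, 21, 15, 16, 40, 19, 5, 9, 8, 13, 1, 18, 20]
40 > parent 23 at index 2, swap → [27, 22, 40, 21, 15, 16, 23, 19, 5, 9, 8, 13, 1, 18, 20]
40 > parent 27 at index 0, swap → [40, 22, 27, 21, 15, 16, 23, 19, 5, 9, 8, 13, 1, 18, 20]

[40, 22, 27, 21, 15, 16, 23, 19, 5, 9, 8, 13, 1, 18, 20]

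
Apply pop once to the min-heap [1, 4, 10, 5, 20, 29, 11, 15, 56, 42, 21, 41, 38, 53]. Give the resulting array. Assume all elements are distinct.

[4, 5, 10, 15, 20, 29, 11, 53, 56, 42, 21, 41, 38]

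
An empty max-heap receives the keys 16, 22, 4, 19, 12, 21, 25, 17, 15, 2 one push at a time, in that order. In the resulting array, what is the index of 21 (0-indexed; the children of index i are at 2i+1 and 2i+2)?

Insert 16:
  append 16 at index 0 → [16] (no swap needed)
Insert 22:
  append 22 at index 1 → [16, 22]
  22 > parent 16 at index 0, swap → [22, 16]
Insert 4:
  append 4 at index 2 → [22, 16, 4] (no swap needed)
Insert 19:
  append 19 at index 3 → [22, 16, 4, 19]
  19 > parent 16 at index 1, swap → [22, 19, 4, 16]
Insert 12:
  append 12 at index 4 → [22, 19, 4, 16, 12] (no swap needed)
Insert 21:
  append 21 at index 5 → [22, 19, 4, 16, 12, 21]
  21 > parent 4 at index 2, swap → [22, 19, 21, 16, 12, 4]
Insert 25:
  append 25 at index 6 → [22, 19, 21, 16, 12, 4, 25]
  25 > parent 21 at index 2, swap → [22, 19, 25, 16, 12, 4, 21]
  25 > parent 22 at index 0, swap → [25, 19, 22, 16, 12, 4, 21]
Insert 17:
  append 17 at index 7 → [25, 19, 22, 16, 12, 4, 21, 17]
  17 > parent 16 at index 3, swap → [25, 19, 22, 17, 12, 4, 21, 16]
Insert 15:
  append 15 at index 8 → [25, 19, 22, 17, 12, 4, 21, 16, 15] (no swap needed)
Insert 2:
  append 2 at index 9 → [25, 19, 22, 17, 12, 4, 21, 16, 15, 2] (no swap needed)
resulting array: [25, 19, 22, 17, 12, 4, 21, 16, 15, 2]

6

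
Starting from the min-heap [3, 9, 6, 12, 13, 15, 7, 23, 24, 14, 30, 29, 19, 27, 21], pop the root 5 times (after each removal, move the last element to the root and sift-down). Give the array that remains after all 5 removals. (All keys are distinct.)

[13, 14, 15, 23, 29, 19, 21, 27, 24, 30]

extract-min #1 returns 3:
  remove root 3; move last element 21 to root → [21, 9, 6, 12, 13, 15, 7, 23, 24, 14, 30, 29, 19, 27]
  21 vs smaller child 6 at index 2, swap → [6, 9, 21, 12, 13, 15, 7, 23, 24, 14, 30, 29, 19, 27]
  21 vs smaller child 7 at index 6, swap → [6, 9, 7, 12, 13, 15, 21, 23, 24, 14, 30, 29, 19, 27]
extract-min #2 returns 6:
  remove root 6; move last element 27 to root → [27, 9, 7, 12, 13, 15, 21, 23, 24, 14, 30, 29, 19]
  27 vs smaller child 7 at index 2, swap → [7, 9, 27, 12, 13, 15, 21, 23, 24, 14, 30, 29, 19]
  27 vs smaller child 15 at index 5, swap → [7, 9, 15, 12, 13, 27, 21, 23, 24, 14, 30, 29, 19]
  27 vs smaller child 19 at index 12, swap → [7, 9, 15, 12, 13, 19, 21, 23, 24, 14, 30, 29, 27]
extract-min #3 returns 7:
  remove root 7; move last element 27 to root → [27, 9, 15, 12, 13, 19, 21, 23, 24, 14, 30, 29]
  27 vs smaller child 9 at index 1, swap → [9, 27, 15, 12, 13, 19, 21, 23, 24, 14, 30, 29]
  27 vs smaller child 12 at index 3, swap → [9, 12, 15, 27, 13, 19, 21, 23, 24, 14, 30, 29]
  27 vs smaller child 23 at index 7, swap → [9, 12, 15, 23, 13, 19, 21, 27, 24, 14, 30, 29]
extract-min #4 returns 9:
  remove root 9; move last element 29 to root → [29, 12, 15, 23, 13, 19, 21, 27, 24, 14, 30]
  29 vs smaller child 12 at index 1, swap → [12, 29, 15, 23, 13, 19, 21, 27, 24, 14, 30]
  29 vs smaller child 13 at index 4, swap → [12, 13, 15, 23, 29, 19, 21, 27, 24, 14, 30]
  29 vs smaller child 14 at index 9, swap → [12, 13, 15, 23, 14, 19, 21, 27, 24, 29, 30]
extract-min #5 returns 12:
  remove root 12; move last element 30 to root → [30, 13, 15, 23, 14, 19, 21, 27, 24, 29]
  30 vs smaller child 13 at index 1, swap → [13, 30, 15, 23, 14, 19, 21, 27, 24, 29]
  30 vs smaller child 14 at index 4, swap → [13, 14, 15, 23, 30, 19, 21, 27, 24, 29]
  30 vs only child 29 at index 9, swap → [13, 14, 15, 23, 29, 19, 21, 27, 24, 30]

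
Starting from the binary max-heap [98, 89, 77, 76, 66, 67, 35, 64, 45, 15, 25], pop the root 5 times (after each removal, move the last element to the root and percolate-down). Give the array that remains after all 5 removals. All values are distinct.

[66, 64, 35, 25, 45, 15]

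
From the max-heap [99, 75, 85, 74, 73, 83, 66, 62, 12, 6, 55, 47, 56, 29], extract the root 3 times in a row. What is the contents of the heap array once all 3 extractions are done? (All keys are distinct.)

[75, 74, 66, 62, 73, 56, 29, 47, 12, 6, 55]

extract-max #1 returns 99:
  remove root 99; move last element 29 to root → [29, 75, 85, 74, 73, 83, 66, 62, 12, 6, 55, 47, 56]
  29 vs larger child 85 at index 2, swap → [85, 75, 29, 74, 73, 83, 66, 62, 12, 6, 55, 47, 56]
  29 vs larger child 83 at index 5, swap → [85, 75, 83, 74, 73, 29, 66, 62, 12, 6, 55, 47, 56]
  29 vs larger child 56 at index 12, swap → [85, 75, 83, 74, 73, 56, 66, 62, 12, 6, 55, 47, 29]
extract-max #2 returns 85:
  remove root 85; move last element 29 to root → [29, 75, 83, 74, 73, 56, 66, 62, 12, 6, 55, 47]
  29 vs larger child 83 at index 2, swap → [83, 75, 29, 74, 73, 56, 66, 62, 12, 6, 55, 47]
  29 vs larger child 66 at index 6, swap → [83, 75, 66, 74, 73, 56, 29, 62, 12, 6, 55, 47]
extract-max #3 returns 83:
  remove root 83; move last element 47 to root → [47, 75, 66, 74, 73, 56, 29, 62, 12, 6, 55]
  47 vs larger child 75 at index 1, swap → [75, 47, 66, 74, 73, 56, 29, 62, 12, 6, 55]
  47 vs larger child 74 at index 3, swap → [75, 74, 66, 47, 73, 56, 29, 62, 12, 6, 55]
  47 vs larger child 62 at index 7, swap → [75, 74, 66, 62, 73, 56, 29, 47, 12, 6, 55]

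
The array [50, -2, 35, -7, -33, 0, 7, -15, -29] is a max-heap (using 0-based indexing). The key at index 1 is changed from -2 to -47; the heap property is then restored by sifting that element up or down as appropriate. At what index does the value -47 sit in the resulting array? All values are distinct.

7

set index 1 from -2 to -47 → [50, -47, 35, -7, -33, 0, 7, -15, -29]
-47 vs larger child -7 at index 3, swap → [50, -7, 35, -47, -33, 0, 7, -15, -29]
-47 vs larger child -15 at index 7, swap → [50, -7, 35, -15, -33, 0, 7, -47, -29]
resulting array: [50, -7, 35, -15, -33, 0, 7, -47, -29]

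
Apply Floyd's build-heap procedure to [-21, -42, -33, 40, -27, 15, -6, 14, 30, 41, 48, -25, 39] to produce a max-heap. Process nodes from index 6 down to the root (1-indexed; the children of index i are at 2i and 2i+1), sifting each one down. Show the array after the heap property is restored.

sift down from index 6:
  15 vs larger child 39 at index 13, swap → [-21, -42, -33, 40, -27, 39, -6, 14, 30, 41, 48, -25, 15]
sift down from index 5:
  -27 vs larger child 48 at index 11, swap → [-21, -42, -33, 40, 48, 39, -6, 14, 30, 41, -27, -25, 15]
sift down from index 4: already satisfies heap property
sift down from index 3:
  -33 vs larger child 39 at index 6, swap → [-21, -42, 39, 40, 48, -33, -6, 14, 30, 41, -27, -25, 15]
  -33 vs larger child 15 at index 13, swap → [-21, -42, 39, 40, 48, 15, -6, 14, 30, 41, -27, -25, -33]
sift down from index 2:
  -42 vs larger child 48 at index 5, swap → [-21, 48, 39, 40, -42, 15, -6, 14, 30, 41, -27, -25, -33]
  -42 vs larger child 41 at index 10, swap → [-21, 48, 39, 40, 41, 15, -6, 14, 30, -42, -27, -25, -33]
sift down from index 1:
  -21 vs larger child 48 at index 2, swap → [48, -21, 39, 40, 41, 15, -6, 14, 30, -42, -27, -25, -33]
  -21 vs larger child 41 at index 5, swap → [48, 41, 39, 40, -21, 15, -6, 14, 30, -42, -27, -25, -33]

[48, 41, 39, 40, -21, 15, -6, 14, 30, -42, -27, -25, -33]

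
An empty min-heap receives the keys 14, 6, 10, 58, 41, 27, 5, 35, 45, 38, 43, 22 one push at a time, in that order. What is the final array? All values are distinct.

Insert 14:
  append 14 at index 0 → [14] (no swap needed)
Insert 6:
  append 6 at index 1 → [14, 6]
  6 < parent 14 at index 0, swap → [6, 14]
Insert 10:
  append 10 at index 2 → [6, 14, 10] (no swap needed)
Insert 58:
  append 58 at index 3 → [6, 14, 10, 58] (no swap needed)
Insert 41:
  append 41 at index 4 → [6, 14, 10, 58, 41] (no swap needed)
Insert 27:
  append 27 at index 5 → [6, 14, 10, 58, 41, 27] (no swap needed)
Insert 5:
  append 5 at index 6 → [6, 14, 10, 58, 41, 27, 5]
  5 < parent 10 at index 2, swap → [6, 14, 5, 58, 41, 27, 10]
  5 < parent 6 at index 0, swap → [5, 14, 6, 58, 41, 27, 10]
Insert 35:
  append 35 at index 7 → [5, 14, 6, 58, 41, 27, 10, 35]
  35 < parent 58 at index 3, swap → [5, 14, 6, 35, 41, 27, 10, 58]
Insert 45:
  append 45 at index 8 → [5, 14, 6, 35, 41, 27, 10, 58, 45] (no swap needed)
Insert 38:
  append 38 at index 9 → [5, 14, 6, 35, 41, 27, 10, 58, 45, 38]
  38 < parent 41 at index 4, swap → [5, 14, 6, 35, 38, 27, 10, 58, 45, 41]
Insert 43:
  append 43 at index 10 → [5, 14, 6, 35, 38, 27, 10, 58, 45, 41, 43] (no swap needed)
Insert 22:
  append 22 at index 11 → [5, 14, 6, 35, 38, 27, 10, 58, 45, 41, 43, 22]
  22 < parent 27 at index 5, swap → [5, 14, 6, 35, 38, 22, 10, 58, 45, 41, 43, 27]

[5, 14, 6, 35, 38, 22, 10, 58, 45, 41, 43, 27]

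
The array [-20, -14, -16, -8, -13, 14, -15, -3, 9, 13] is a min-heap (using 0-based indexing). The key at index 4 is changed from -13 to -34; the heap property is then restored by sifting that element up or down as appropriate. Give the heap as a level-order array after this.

set index 4 from -13 to -34 → [-20, -14, -16, -8, -34, 14, -15, -3, 9, 13]
-34 < parent -14 at index 1, swap → [-20, -34, -16, -8, -14, 14, -15, -3, 9, 13]
-34 < parent -20 at index 0, swap → [-34, -20, -16, -8, -14, 14, -15, -3, 9, 13]

[-34, -20, -16, -8, -14, 14, -15, -3, 9, 13]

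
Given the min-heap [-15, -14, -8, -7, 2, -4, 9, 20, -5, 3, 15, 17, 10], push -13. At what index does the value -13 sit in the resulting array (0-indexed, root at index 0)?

append -13 at index 13 → [-15, -14, -8, -7, 2, -4, 9, 20, -5, 3, 15, 17, 10, -13]
-13 < parent 9 at index 6, swap → [-15, -14, -8, -7, 2, -4, -13, 20, -5, 3, 15, 17, 10, 9]
-13 < parent -8 at index 2, swap → [-15, -14, -13, -7, 2, -4, -8, 20, -5, 3, 15, 17, 10, 9]
resulting array: [-15, -14, -13, -7, 2, -4, -8, 20, -5, 3, 15, 17, 10, 9]

2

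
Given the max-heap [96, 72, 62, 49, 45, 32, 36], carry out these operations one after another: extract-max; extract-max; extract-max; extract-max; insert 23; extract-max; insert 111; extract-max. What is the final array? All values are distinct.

extract-max → returns 96:
  remove root 96; move last element 36 to root → [36, 72, 62, 49, 45, 32]
  36 vs larger child 72 at index 1, swap → [72, 36, 62, 49, 45, 32]
  36 vs larger child 49 at index 3, swap → [72, 49, 62, 36, 45, 32]
extract-max → returns 72:
  remove root 72; move last element 32 to root → [32, 49, 62, 36, 45]
  32 vs larger child 62 at index 2, swap → [62, 49, 32, 36, 45]
extract-max → returns 62:
  remove root 62; move last element 45 to root → [45, 49, 32, 36]
  45 vs larger child 49 at index 1, swap → [49, 45, 32, 36]
extract-max → returns 49:
  remove root 49; move last element 36 to root → [36, 45, 32]
  36 vs larger child 45 at index 1, swap → [45, 36, 32]
insert 23:
  append 23 at index 3 → [45, 36, 32, 23] (no swap needed)
extract-max → returns 45:
  remove root 45; move last element 23 to root → [23, 36, 32]
  23 vs larger child 36 at index 1, swap → [36, 23, 32]
insert 111:
  append 111 at index 3 → [36, 23, 32, 111]
  111 > parent 23 at index 1, swap → [36, 111, 32, 23]
  111 > parent 36 at index 0, swap → [111, 36, 32, 23]
extract-max → returns 111:
  remove root 111; move last element 23 to root → [23, 36, 32]
  23 vs larger child 36 at index 1, swap → [36, 23, 32]

[36, 23, 32]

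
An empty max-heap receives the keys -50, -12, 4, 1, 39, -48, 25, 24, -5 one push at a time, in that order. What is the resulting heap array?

Insert -50:
  append -50 at index 0 → [-50] (no swap needed)
Insert -12:
  append -12 at index 1 → [-50, -12]
  -12 > parent -50 at index 0, swap → [-12, -50]
Insert 4:
  append 4 at index 2 → [-12, -50, 4]
  4 > parent -12 at index 0, swap → [4, -50, -12]
Insert 1:
  append 1 at index 3 → [4, -50, -12, 1]
  1 > parent -50 at index 1, swap → [4, 1, -12, -50]
Insert 39:
  append 39 at index 4 → [4, 1, -12, -50, 39]
  39 > parent 1 at index 1, swap → [4, 39, -12, -50, 1]
  39 > parent 4 at index 0, swap → [39, 4, -12, -50, 1]
Insert -48:
  append -48 at index 5 → [39, 4, -12, -50, 1, -48] (no swap needed)
Insert 25:
  append 25 at index 6 → [39, 4, -12, -50, 1, -48, 25]
  25 > parent -12 at index 2, swap → [39, 4, 25, -50, 1, -48, -12]
Insert 24:
  append 24 at index 7 → [39, 4, 25, -50, 1, -48, -12, 24]
  24 > parent -50 at index 3, swap → [39, 4, 25, 24, 1, -48, -12, -50]
  24 > parent 4 at index 1, swap → [39, 24, 25, 4, 1, -48, -12, -50]
Insert -5:
  append -5 at index 8 → [39, 24, 25, 4, 1, -48, -12, -50, -5] (no swap needed)

[39, 24, 25, 4, 1, -48, -12, -50, -5]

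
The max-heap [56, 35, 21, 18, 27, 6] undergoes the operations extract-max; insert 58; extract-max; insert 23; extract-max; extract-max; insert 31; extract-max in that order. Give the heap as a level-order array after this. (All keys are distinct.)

[23, 21, 6, 18]

extract-max → returns 56:
  remove root 56; move last element 6 to root → [6, 35, 21, 18, 27]
  6 vs larger child 35 at index 1, swap → [35, 6, 21, 18, 27]
  6 vs larger child 27 at index 4, swap → [35, 27, 21, 18, 6]
insert 58:
  append 58 at index 5 → [35, 27, 21, 18, 6, 58]
  58 > parent 21 at index 2, swap → [35, 27, 58, 18, 6, 21]
  58 > parent 35 at index 0, swap → [58, 27, 35, 18, 6, 21]
extract-max → returns 58:
  remove root 58; move last element 21 to root → [21, 27, 35, 18, 6]
  21 vs larger child 35 at index 2, swap → [35, 27, 21, 18, 6]
insert 23:
  append 23 at index 5 → [35, 27, 21, 18, 6, 23]
  23 > parent 21 at index 2, swap → [35, 27, 23, 18, 6, 21]
extract-max → returns 35:
  remove root 35; move last element 21 to root → [21, 27, 23, 18, 6]
  21 vs larger child 27 at index 1, swap → [27, 21, 23, 18, 6]
extract-max → returns 27:
  remove root 27; move last element 6 to root → [6, 21, 23, 18]
  6 vs larger child 23 at index 2, swap → [23, 21, 6, 18]
insert 31:
  append 31 at index 4 → [23, 21, 6, 18, 31]
  31 > parent 21 at index 1, swap → [23, 31, 6, 18, 21]
  31 > parent 23 at index 0, swap → [31, 23, 6, 18, 21]
extract-max → returns 31:
  remove root 31; move last element 21 to root → [21, 23, 6, 18]
  21 vs larger child 23 at index 1, swap → [23, 21, 6, 18]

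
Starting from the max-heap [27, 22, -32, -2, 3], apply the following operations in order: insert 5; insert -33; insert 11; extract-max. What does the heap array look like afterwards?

[22, 11, 5, -2, 3, -32, -33]

insert 5:
  append 5 at index 5 → [27, 22, -32, -2, 3, 5]
  5 > parent -32 at index 2, swap → [27, 22, 5, -2, 3, -32]
insert -33:
  append -33 at index 6 → [27, 22, 5, -2, 3, -32, -33] (no swap needed)
insert 11:
  append 11 at index 7 → [27, 22, 5, -2, 3, -32, -33, 11]
  11 > parent -2 at index 3, swap → [27, 22, 5, 11, 3, -32, -33, -2]
extract-max → returns 27:
  remove root 27; move last element -2 to root → [-2, 22, 5, 11, 3, -32, -33]
  -2 vs larger child 22 at index 1, swap → [22, -2, 5, 11, 3, -32, -33]
  -2 vs larger child 11 at index 3, swap → [22, 11, 5, -2, 3, -32, -33]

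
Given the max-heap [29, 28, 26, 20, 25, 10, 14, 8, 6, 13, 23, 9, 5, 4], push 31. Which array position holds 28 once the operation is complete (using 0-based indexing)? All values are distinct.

append 31 at index 14 → [29, 28, 26, 20, 25, 10, 14, 8, 6, 13, 23, 9, 5, 4, 31]
31 > parent 14 at index 6, swap → [29, 28, 26, 20, 25, 10, 31, 8, 6, 13, 23, 9, 5, 4, 14]
31 > parent 26 at index 2, swap → [29, 28, 31, 20, 25, 10, 26, 8, 6, 13, 23, 9, 5, 4, 14]
31 > parent 29 at index 0, swap → [31, 28, 29, 20, 25, 10, 26, 8, 6, 13, 23, 9, 5, 4, 14]
resulting array: [31, 28, 29, 20, 25, 10, 26, 8, 6, 13, 23, 9, 5, 4, 14]

1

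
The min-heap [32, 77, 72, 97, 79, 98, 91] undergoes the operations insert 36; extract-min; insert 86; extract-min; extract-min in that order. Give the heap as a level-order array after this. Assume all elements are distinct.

insert 36:
  append 36 at index 7 → [32, 77, 72, 97, 79, 98, 91, 36]
  36 < parent 97 at index 3, swap → [32, 77, 72, 36, 79, 98, 91, 97]
  36 < parent 77 at index 1, swap → [32, 36, 72, 77, 79, 98, 91, 97]
extract-min → returns 32:
  remove root 32; move last element 97 to root → [97, 36, 72, 77, 79, 98, 91]
  97 vs smaller child 36 at index 1, swap → [36, 97, 72, 77, 79, 98, 91]
  97 vs smaller child 77 at index 3, swap → [36, 77, 72, 97, 79, 98, 91]
insert 86:
  append 86 at index 7 → [36, 77, 72, 97, 79, 98, 91, 86]
  86 < parent 97 at index 3, swap → [36, 77, 72, 86, 79, 98, 91, 97]
extract-min → returns 36:
  remove root 36; move last element 97 to root → [97, 77, 72, 86, 79, 98, 91]
  97 vs smaller child 72 at index 2, swap → [72, 77, 97, 86, 79, 98, 91]
  97 vs smaller child 91 at index 6, swap → [72, 77, 91, 86, 79, 98, 97]
extract-min → returns 72:
  remove root 72; move last element 97 to root → [97, 77, 91, 86, 79, 98]
  97 vs smaller child 77 at index 1, swap → [77, 97, 91, 86, 79, 98]
  97 vs smaller child 79 at index 4, swap → [77, 79, 91, 86, 97, 98]

[77, 79, 91, 86, 97, 98]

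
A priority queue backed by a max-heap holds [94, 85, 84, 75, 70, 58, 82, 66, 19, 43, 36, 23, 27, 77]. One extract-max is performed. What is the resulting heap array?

remove root 94; move last element 77 to root → [77, 85, 84, 75, 70, 58, 82, 66, 19, 43, 36, 23, 27]
77 vs larger child 85 at index 1, swap → [85, 77, 84, 75, 70, 58, 82, 66, 19, 43, 36, 23, 27]

[85, 77, 84, 75, 70, 58, 82, 66, 19, 43, 36, 23, 27]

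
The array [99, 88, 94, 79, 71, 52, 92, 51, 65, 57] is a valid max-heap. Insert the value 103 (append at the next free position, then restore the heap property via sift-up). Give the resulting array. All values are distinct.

append 103 at index 10 → [99, 88, 94, 79, 71, 52, 92, 51, 65, 57, 103]
103 > parent 71 at index 4, swap → [99, 88, 94, 79, 103, 52, 92, 51, 65, 57, 71]
103 > parent 88 at index 1, swap → [99, 103, 94, 79, 88, 52, 92, 51, 65, 57, 71]
103 > parent 99 at index 0, swap → [103, 99, 94, 79, 88, 52, 92, 51, 65, 57, 71]

[103, 99, 94, 79, 88, 52, 92, 51, 65, 57, 71]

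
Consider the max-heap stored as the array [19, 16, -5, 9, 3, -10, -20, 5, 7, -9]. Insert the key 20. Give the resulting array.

[20, 19, -5, 9, 16, -10, -20, 5, 7, -9, 3]

append 20 at index 10 → [19, 16, -5, 9, 3, -10, -20, 5, 7, -9, 20]
20 > parent 3 at index 4, swap → [19, 16, -5, 9, 20, -10, -20, 5, 7, -9, 3]
20 > parent 16 at index 1, swap → [19, 20, -5, 9, 16, -10, -20, 5, 7, -9, 3]
20 > parent 19 at index 0, swap → [20, 19, -5, 9, 16, -10, -20, 5, 7, -9, 3]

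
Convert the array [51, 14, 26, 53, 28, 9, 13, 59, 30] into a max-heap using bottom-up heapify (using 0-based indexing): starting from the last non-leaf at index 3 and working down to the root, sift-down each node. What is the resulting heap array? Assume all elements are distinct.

sift down from index 3:
  53 vs larger child 59 at index 7, swap → [51, 14, 26, 59, 28, 9, 13, 53, 30]
sift down from index 2: already satisfies heap property
sift down from index 1:
  14 vs larger child 59 at index 3, swap → [51, 59, 26, 14, 28, 9, 13, 53, 30]
  14 vs larger child 53 at index 7, swap → [51, 59, 26, 53, 28, 9, 13, 14, 30]
sift down from index 0:
  51 vs larger child 59 at index 1, swap → [59, 51, 26, 53, 28, 9, 13, 14, 30]
  51 vs larger child 53 at index 3, swap → [59, 53, 26, 51, 28, 9, 13, 14, 30]

[59, 53, 26, 51, 28, 9, 13, 14, 30]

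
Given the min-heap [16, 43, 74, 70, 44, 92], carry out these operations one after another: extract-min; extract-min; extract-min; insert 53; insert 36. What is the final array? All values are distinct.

[36, 53, 74, 92, 70]

extract-min → returns 16:
  remove root 16; move last element 92 to root → [92, 43, 74, 70, 44]
  92 vs smaller child 43 at index 1, swap → [43, 92, 74, 70, 44]
  92 vs smaller child 44 at index 4, swap → [43, 44, 74, 70, 92]
extract-min → returns 43:
  remove root 43; move last element 92 to root → [92, 44, 74, 70]
  92 vs smaller child 44 at index 1, swap → [44, 92, 74, 70]
  92 vs only child 70 at index 3, swap → [44, 70, 74, 92]
extract-min → returns 44:
  remove root 44; move last element 92 to root → [92, 70, 74]
  92 vs smaller child 70 at index 1, swap → [70, 92, 74]
insert 53:
  append 53 at index 3 → [70, 92, 74, 53]
  53 < parent 92 at index 1, swap → [70, 53, 74, 92]
  53 < parent 70 at index 0, swap → [53, 70, 74, 92]
insert 36:
  append 36 at index 4 → [53, 70, 74, 92, 36]
  36 < parent 70 at index 1, swap → [53, 36, 74, 92, 70]
  36 < parent 53 at index 0, swap → [36, 53, 74, 92, 70]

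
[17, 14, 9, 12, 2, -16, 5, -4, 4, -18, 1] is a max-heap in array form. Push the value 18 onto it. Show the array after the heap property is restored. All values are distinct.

[18, 14, 17, 12, 2, 9, 5, -4, 4, -18, 1, -16]

append 18 at index 11 → [17, 14, 9, 12, 2, -16, 5, -4, 4, -18, 1, 18]
18 > parent -16 at index 5, swap → [17, 14, 9, 12, 2, 18, 5, -4, 4, -18, 1, -16]
18 > parent 9 at index 2, swap → [17, 14, 18, 12, 2, 9, 5, -4, 4, -18, 1, -16]
18 > parent 17 at index 0, swap → [18, 14, 17, 12, 2, 9, 5, -4, 4, -18, 1, -16]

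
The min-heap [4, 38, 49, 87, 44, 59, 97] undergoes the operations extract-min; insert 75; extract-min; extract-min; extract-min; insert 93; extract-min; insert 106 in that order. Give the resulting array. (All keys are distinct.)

[75, 87, 97, 93, 106]

extract-min → returns 4:
  remove root 4; move last element 97 to root → [97, 38, 49, 87, 44, 59]
  97 vs smaller child 38 at index 1, swap → [38, 97, 49, 87, 44, 59]
  97 vs smaller child 44 at index 4, swap → [38, 44, 49, 87, 97, 59]
insert 75:
  append 75 at index 6 → [38, 44, 49, 87, 97, 59, 75] (no swap needed)
extract-min → returns 38:
  remove root 38; move last element 75 to root → [75, 44, 49, 87, 97, 59]
  75 vs smaller child 44 at index 1, swap → [44, 75, 49, 87, 97, 59]
extract-min → returns 44:
  remove root 44; move last element 59 to root → [59, 75, 49, 87, 97]
  59 vs smaller child 49 at index 2, swap → [49, 75, 59, 87, 97]
extract-min → returns 49:
  remove root 49; move last element 97 to root → [97, 75, 59, 87]
  97 vs smaller child 59 at index 2, swap → [59, 75, 97, 87]
insert 93:
  append 93 at index 4 → [59, 75, 97, 87, 93] (no swap needed)
extract-min → returns 59:
  remove root 59; move last element 93 to root → [93, 75, 97, 87]
  93 vs smaller child 75 at index 1, swap → [75, 93, 97, 87]
  93 vs only child 87 at index 3, swap → [75, 87, 97, 93]
insert 106:
  append 106 at index 4 → [75, 87, 97, 93, 106] (no swap needed)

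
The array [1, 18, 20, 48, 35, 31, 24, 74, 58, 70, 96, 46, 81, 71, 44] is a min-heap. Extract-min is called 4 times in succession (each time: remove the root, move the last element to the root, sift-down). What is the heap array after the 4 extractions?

[31, 35, 46, 48, 44, 81, 71, 74, 58, 70, 96]

extract-min #1 returns 1:
  remove root 1; move last element 44 to root → [44, 18, 20, 48, 35, 31, 24, 74, 58, 70, 96, 46, 81, 71]
  44 vs smaller child 18 at index 1, swap → [18, 44, 20, 48, 35, 31, 24, 74, 58, 70, 96, 46, 81, 71]
  44 vs smaller child 35 at index 4, swap → [18, 35, 20, 48, 44, 31, 24, 74, 58, 70, 96, 46, 81, 71]
extract-min #2 returns 18:
  remove root 18; move last element 71 to root → [71, 35, 20, 48, 44, 31, 24, 74, 58, 70, 96, 46, 81]
  71 vs smaller child 20 at index 2, swap → [20, 35, 71, 48, 44, 31, 24, 74, 58, 70, 96, 46, 81]
  71 vs smaller child 24 at index 6, swap → [20, 35, 24, 48, 44, 31, 71, 74, 58, 70, 96, 46, 81]
extract-min #3 returns 20:
  remove root 20; move last element 81 to root → [81, 35, 24, 48, 44, 31, 71, 74, 58, 70, 96, 46]
  81 vs smaller child 24 at index 2, swap → [24, 35, 81, 48, 44, 31, 71, 74, 58, 70, 96, 46]
  81 vs smaller child 31 at index 5, swap → [24, 35, 31, 48, 44, 81, 71, 74, 58, 70, 96, 46]
  81 vs only child 46 at index 11, swap → [24, 35, 31, 48, 44, 46, 71, 74, 58, 70, 96, 81]
extract-min #4 returns 24:
  remove root 24; move last element 81 to root → [81, 35, 31, 48, 44, 46, 71, 74, 58, 70, 96]
  81 vs smaller child 31 at index 2, swap → [31, 35, 81, 48, 44, 46, 71, 74, 58, 70, 96]
  81 vs smaller child 46 at index 5, swap → [31, 35, 46, 48, 44, 81, 71, 74, 58, 70, 96]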